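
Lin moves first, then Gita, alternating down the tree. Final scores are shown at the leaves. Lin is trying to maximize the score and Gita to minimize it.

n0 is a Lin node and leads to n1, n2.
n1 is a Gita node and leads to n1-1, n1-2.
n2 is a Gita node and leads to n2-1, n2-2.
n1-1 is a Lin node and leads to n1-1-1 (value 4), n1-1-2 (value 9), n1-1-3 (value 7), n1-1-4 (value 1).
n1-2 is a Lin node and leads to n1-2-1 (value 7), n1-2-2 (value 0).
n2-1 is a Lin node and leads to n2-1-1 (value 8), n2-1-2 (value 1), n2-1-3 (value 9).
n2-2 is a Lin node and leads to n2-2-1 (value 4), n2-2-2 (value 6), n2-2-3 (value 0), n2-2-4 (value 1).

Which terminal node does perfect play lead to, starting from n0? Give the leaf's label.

n1-1 (Lin): max(4, 9, 7, 1) = 9
n1-2 (Lin): max(7, 0) = 7
n1 (Gita): min(9, 7) = 7
n2-1 (Lin): max(8, 1, 9) = 9
n2-2 (Lin): max(4, 6, 0, 1) = 6
n2 (Gita): min(9, 6) = 6
n0 (Lin): max(7, 6) = 7
At n0, Lin picks n1 (highest: 7).
At n1, Gita picks n1-2 (lowest: 7).
At n1-2, Lin picks n1-2-1 (highest: 7).
Terminal value 7.

n1-2-1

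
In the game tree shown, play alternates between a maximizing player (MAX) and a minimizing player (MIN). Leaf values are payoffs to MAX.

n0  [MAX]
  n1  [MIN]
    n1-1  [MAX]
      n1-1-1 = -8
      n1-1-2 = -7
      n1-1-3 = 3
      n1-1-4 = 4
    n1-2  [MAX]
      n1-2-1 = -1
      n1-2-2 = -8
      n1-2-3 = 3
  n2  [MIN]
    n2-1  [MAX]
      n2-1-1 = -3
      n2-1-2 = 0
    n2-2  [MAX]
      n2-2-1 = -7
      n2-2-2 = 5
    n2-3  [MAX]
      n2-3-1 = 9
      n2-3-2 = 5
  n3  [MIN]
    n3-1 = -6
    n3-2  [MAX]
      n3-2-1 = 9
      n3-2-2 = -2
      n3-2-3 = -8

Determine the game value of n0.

n1-1 (MAX): max(-8, -7, 3, 4) = 4
n1-2 (MAX): max(-1, -8, 3) = 3
n1 (MIN): min(4, 3) = 3
n2-1 (MAX): max(-3, 0) = 0
n2-2 (MAX): max(-7, 5) = 5
n2-3 (MAX): max(9, 5) = 9
n2 (MIN): min(0, 5, 9) = 0
n3-2 (MAX): max(9, -2, -8) = 9
n3 (MIN): min(-6, 9) = -6
n0 (MAX): max(3, 0, -6) = 3

3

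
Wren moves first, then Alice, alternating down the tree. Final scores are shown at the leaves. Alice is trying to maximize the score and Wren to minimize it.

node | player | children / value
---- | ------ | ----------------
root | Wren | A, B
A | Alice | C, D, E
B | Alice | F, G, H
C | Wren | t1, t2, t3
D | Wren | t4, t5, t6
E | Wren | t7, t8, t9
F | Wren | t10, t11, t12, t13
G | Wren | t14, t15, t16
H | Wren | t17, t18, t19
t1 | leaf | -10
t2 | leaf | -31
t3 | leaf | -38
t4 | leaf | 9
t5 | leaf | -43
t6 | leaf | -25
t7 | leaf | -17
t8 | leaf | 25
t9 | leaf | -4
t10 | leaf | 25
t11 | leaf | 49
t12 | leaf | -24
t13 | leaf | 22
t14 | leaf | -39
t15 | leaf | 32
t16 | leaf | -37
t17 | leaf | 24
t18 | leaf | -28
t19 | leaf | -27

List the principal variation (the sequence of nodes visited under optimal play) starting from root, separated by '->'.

root -> B -> F -> t12

C (Wren): min(-10, -31, -38) = -38
D (Wren): min(9, -43, -25) = -43
E (Wren): min(-17, 25, -4) = -17
A (Alice): max(-38, -43, -17) = -17
F (Wren): min(25, 49, -24, 22) = -24
G (Wren): min(-39, 32, -37) = -39
H (Wren): min(24, -28, -27) = -28
B (Alice): max(-24, -39, -28) = -24
root (Wren): min(-17, -24) = -24
At root, Wren picks B (lowest: -24).
At B, Alice picks F (highest: -24).
At F, Wren picks t12 (lowest: -24).
Terminal value -24.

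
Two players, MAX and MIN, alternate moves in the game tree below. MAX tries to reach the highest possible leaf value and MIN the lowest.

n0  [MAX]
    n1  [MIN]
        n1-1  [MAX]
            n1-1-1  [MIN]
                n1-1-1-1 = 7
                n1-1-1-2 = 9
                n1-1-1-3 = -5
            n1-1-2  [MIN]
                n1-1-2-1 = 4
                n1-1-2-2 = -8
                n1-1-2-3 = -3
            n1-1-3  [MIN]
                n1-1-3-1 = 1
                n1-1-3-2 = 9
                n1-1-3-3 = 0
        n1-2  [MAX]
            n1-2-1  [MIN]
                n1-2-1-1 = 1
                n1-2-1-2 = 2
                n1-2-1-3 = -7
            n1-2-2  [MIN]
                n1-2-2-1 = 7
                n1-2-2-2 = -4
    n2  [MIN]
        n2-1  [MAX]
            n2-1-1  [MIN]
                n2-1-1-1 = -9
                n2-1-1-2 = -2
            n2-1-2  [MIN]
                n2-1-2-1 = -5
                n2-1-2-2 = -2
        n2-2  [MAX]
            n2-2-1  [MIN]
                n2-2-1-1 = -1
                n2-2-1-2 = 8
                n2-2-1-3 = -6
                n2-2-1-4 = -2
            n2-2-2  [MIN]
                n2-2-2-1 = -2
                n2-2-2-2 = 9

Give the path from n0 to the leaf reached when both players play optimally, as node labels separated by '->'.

n1-1-1 (MIN): min(7, 9, -5) = -5
n1-1-2 (MIN): min(4, -8, -3) = -8
n1-1-3 (MIN): min(1, 9, 0) = 0
n1-1 (MAX): max(-5, -8, 0) = 0
n1-2-1 (MIN): min(1, 2, -7) = -7
n1-2-2 (MIN): min(7, -4) = -4
n1-2 (MAX): max(-7, -4) = -4
n1 (MIN): min(0, -4) = -4
n2-1-1 (MIN): min(-9, -2) = -9
n2-1-2 (MIN): min(-5, -2) = -5
n2-1 (MAX): max(-9, -5) = -5
n2-2-1 (MIN): min(-1, 8, -6, -2) = -6
n2-2-2 (MIN): min(-2, 9) = -2
n2-2 (MAX): max(-6, -2) = -2
n2 (MIN): min(-5, -2) = -5
n0 (MAX): max(-4, -5) = -4
At n0, MAX picks n1 (highest: -4).
At n1, MIN picks n1-2 (lowest: -4).
At n1-2, MAX picks n1-2-2 (highest: -4).
At n1-2-2, MIN picks n1-2-2-2 (lowest: -4).
Terminal value -4.

n0 -> n1 -> n1-2 -> n1-2-2 -> n1-2-2-2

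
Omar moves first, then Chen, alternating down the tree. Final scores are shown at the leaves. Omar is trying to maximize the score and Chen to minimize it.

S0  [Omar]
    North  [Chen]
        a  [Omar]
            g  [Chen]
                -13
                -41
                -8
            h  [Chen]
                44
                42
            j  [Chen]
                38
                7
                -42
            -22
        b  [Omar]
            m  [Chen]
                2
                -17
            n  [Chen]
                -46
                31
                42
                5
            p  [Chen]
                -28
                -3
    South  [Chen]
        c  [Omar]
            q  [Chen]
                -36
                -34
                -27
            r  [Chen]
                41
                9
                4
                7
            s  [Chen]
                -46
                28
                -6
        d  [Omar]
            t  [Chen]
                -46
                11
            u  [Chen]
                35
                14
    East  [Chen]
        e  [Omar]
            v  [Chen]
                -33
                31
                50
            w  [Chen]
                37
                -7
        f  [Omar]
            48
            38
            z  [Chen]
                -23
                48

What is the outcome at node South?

4

q (Chen): min(-36, -34, -27) = -36
r (Chen): min(41, 9, 4, 7) = 4
s (Chen): min(-46, 28, -6) = -46
c (Omar): max(-36, 4, -46) = 4
t (Chen): min(-46, 11) = -46
u (Chen): min(35, 14) = 14
d (Omar): max(-46, 14) = 14
South (Chen): min(4, 14) = 4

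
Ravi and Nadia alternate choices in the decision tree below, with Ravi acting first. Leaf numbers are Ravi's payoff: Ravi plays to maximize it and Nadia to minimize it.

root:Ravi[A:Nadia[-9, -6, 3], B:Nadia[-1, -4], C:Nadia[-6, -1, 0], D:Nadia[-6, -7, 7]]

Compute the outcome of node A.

-9

A (Nadia): min(-9, -6, 3) = -9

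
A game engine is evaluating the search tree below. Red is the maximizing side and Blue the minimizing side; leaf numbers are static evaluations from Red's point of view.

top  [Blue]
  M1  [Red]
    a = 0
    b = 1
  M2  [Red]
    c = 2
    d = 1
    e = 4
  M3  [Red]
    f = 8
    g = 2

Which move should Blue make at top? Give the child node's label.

M1

M1 (Red): max(0, 1) = 1
M2 (Red): max(2, 1, 4) = 4
M3 (Red): max(8, 2) = 8
top (Blue): min(1, 4, 8) = 1
Blue at top wants the lowest of {M1=1, M2=4, M3=8}, so chooses M1.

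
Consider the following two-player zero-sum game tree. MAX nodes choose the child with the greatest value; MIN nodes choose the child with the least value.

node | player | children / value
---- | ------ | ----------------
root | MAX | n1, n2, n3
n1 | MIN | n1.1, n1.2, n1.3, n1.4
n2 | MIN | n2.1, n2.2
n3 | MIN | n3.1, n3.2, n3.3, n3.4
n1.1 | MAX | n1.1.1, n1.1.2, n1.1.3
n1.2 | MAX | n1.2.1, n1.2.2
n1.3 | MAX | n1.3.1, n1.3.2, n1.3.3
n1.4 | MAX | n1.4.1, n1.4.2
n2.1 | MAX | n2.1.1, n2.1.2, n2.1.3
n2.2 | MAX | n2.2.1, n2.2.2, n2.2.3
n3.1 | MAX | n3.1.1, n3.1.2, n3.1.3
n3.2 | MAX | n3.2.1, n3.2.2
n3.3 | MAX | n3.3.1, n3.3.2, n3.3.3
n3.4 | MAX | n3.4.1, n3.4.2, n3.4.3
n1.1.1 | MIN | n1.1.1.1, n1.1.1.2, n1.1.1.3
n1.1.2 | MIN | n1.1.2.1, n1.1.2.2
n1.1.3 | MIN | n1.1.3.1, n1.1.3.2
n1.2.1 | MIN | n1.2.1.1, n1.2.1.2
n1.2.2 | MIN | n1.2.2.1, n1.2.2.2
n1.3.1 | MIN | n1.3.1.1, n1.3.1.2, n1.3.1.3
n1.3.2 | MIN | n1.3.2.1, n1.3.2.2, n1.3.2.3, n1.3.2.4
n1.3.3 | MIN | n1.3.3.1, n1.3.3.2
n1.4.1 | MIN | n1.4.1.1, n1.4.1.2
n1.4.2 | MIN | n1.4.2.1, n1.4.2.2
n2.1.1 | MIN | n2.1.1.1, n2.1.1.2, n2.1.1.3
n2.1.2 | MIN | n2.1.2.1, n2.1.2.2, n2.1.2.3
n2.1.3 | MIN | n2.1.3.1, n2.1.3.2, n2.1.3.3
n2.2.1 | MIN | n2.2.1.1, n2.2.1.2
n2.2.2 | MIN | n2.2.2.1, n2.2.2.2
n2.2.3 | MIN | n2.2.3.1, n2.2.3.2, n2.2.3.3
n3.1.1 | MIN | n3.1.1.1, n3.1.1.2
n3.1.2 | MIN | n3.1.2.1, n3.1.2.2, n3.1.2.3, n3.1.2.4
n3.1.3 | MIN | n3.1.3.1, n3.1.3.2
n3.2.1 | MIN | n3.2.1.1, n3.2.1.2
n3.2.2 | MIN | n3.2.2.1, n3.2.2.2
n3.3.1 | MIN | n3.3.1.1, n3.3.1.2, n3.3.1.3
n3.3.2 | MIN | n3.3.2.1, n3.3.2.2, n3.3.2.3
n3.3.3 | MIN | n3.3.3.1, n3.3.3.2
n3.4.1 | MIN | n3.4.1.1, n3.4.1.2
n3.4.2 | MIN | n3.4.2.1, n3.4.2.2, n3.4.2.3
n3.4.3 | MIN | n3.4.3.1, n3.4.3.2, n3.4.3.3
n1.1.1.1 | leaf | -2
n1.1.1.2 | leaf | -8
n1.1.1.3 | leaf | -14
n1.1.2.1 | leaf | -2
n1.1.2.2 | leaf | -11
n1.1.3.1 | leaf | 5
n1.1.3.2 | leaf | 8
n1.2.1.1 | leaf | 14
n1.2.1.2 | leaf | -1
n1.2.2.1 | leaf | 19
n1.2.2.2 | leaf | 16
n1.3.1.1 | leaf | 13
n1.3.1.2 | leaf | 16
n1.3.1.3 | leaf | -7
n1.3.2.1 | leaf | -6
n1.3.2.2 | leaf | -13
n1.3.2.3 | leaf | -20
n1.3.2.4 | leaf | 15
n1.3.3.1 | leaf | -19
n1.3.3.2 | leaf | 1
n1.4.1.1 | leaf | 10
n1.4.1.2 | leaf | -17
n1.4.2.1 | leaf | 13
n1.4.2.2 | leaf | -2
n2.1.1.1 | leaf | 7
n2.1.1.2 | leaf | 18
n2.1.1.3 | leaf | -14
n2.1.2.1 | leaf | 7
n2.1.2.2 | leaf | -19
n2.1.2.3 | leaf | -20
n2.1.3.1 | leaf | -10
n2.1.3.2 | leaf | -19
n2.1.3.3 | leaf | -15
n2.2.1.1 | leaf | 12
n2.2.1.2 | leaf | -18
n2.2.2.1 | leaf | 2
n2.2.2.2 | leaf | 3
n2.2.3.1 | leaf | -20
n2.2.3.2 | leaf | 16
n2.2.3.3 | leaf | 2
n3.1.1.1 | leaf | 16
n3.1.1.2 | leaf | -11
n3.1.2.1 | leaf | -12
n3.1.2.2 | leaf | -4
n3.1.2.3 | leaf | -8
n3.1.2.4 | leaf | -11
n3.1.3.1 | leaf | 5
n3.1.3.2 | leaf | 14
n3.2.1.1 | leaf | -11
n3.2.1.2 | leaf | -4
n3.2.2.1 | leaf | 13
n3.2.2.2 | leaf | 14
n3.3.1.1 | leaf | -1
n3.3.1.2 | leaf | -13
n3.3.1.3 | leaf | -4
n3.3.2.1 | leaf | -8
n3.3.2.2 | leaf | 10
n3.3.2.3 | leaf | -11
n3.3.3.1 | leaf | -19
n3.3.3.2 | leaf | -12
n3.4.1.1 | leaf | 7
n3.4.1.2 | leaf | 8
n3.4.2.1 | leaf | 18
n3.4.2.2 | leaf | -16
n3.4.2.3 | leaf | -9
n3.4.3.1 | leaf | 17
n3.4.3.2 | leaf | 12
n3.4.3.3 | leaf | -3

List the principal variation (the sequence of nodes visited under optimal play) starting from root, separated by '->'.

root -> n1 -> n1.3 -> n1.3.1 -> n1.3.1.3

n1.1.1 (MIN): min(-2, -8, -14) = -14
n1.1.2 (MIN): min(-2, -11) = -11
n1.1.3 (MIN): min(5, 8) = 5
n1.1 (MAX): max(-14, -11, 5) = 5
n1.2.1 (MIN): min(14, -1) = -1
n1.2.2 (MIN): min(19, 16) = 16
n1.2 (MAX): max(-1, 16) = 16
n1.3.1 (MIN): min(13, 16, -7) = -7
n1.3.2 (MIN): min(-6, -13, -20, 15) = -20
n1.3.3 (MIN): min(-19, 1) = -19
n1.3 (MAX): max(-7, -20, -19) = -7
n1.4.1 (MIN): min(10, -17) = -17
n1.4.2 (MIN): min(13, -2) = -2
n1.4 (MAX): max(-17, -2) = -2
n1 (MIN): min(5, 16, -7, -2) = -7
n2.1.1 (MIN): min(7, 18, -14) = -14
n2.1.2 (MIN): min(7, -19, -20) = -20
n2.1.3 (MIN): min(-10, -19, -15) = -19
n2.1 (MAX): max(-14, -20, -19) = -14
n2.2.1 (MIN): min(12, -18) = -18
n2.2.2 (MIN): min(2, 3) = 2
n2.2.3 (MIN): min(-20, 16, 2) = -20
n2.2 (MAX): max(-18, 2, -20) = 2
n2 (MIN): min(-14, 2) = -14
n3.1.1 (MIN): min(16, -11) = -11
n3.1.2 (MIN): min(-12, -4, -8, -11) = -12
n3.1.3 (MIN): min(5, 14) = 5
n3.1 (MAX): max(-11, -12, 5) = 5
n3.2.1 (MIN): min(-11, -4) = -11
n3.2.2 (MIN): min(13, 14) = 13
n3.2 (MAX): max(-11, 13) = 13
n3.3.1 (MIN): min(-1, -13, -4) = -13
n3.3.2 (MIN): min(-8, 10, -11) = -11
n3.3.3 (MIN): min(-19, -12) = -19
n3.3 (MAX): max(-13, -11, -19) = -11
n3.4.1 (MIN): min(7, 8) = 7
n3.4.2 (MIN): min(18, -16, -9) = -16
n3.4.3 (MIN): min(17, 12, -3) = -3
n3.4 (MAX): max(7, -16, -3) = 7
n3 (MIN): min(5, 13, -11, 7) = -11
root (MAX): max(-7, -14, -11) = -7
At root, MAX picks n1 (highest: -7).
At n1, MIN picks n1.3 (lowest: -7).
At n1.3, MAX picks n1.3.1 (highest: -7).
At n1.3.1, MIN picks n1.3.1.3 (lowest: -7).
Terminal value -7.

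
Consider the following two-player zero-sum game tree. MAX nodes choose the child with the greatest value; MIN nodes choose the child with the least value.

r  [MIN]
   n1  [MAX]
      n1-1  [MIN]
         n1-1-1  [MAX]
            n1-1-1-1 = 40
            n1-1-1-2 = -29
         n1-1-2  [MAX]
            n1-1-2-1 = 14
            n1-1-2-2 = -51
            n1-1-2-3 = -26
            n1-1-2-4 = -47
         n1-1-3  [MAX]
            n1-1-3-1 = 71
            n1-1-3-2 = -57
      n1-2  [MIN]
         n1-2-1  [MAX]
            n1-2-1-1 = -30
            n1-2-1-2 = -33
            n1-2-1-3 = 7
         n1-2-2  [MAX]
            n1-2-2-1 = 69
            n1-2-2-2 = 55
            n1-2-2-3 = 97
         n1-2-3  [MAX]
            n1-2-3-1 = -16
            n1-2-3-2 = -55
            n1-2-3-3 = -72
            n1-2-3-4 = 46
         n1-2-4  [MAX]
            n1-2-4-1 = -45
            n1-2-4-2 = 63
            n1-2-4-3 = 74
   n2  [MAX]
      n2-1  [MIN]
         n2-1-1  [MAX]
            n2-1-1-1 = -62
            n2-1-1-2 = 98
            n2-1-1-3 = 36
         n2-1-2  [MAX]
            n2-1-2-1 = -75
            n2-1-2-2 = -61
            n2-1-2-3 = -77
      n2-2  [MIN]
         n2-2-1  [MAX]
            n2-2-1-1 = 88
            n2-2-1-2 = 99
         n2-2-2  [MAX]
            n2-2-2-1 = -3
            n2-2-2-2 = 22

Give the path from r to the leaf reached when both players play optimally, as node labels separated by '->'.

n1-1-1 (MAX): max(40, -29) = 40
n1-1-2 (MAX): max(14, -51, -26, -47) = 14
n1-1-3 (MAX): max(71, -57) = 71
n1-1 (MIN): min(40, 14, 71) = 14
n1-2-1 (MAX): max(-30, -33, 7) = 7
n1-2-2 (MAX): max(69, 55, 97) = 97
n1-2-3 (MAX): max(-16, -55, -72, 46) = 46
n1-2-4 (MAX): max(-45, 63, 74) = 74
n1-2 (MIN): min(7, 97, 46, 74) = 7
n1 (MAX): max(14, 7) = 14
n2-1-1 (MAX): max(-62, 98, 36) = 98
n2-1-2 (MAX): max(-75, -61, -77) = -61
n2-1 (MIN): min(98, -61) = -61
n2-2-1 (MAX): max(88, 99) = 99
n2-2-2 (MAX): max(-3, 22) = 22
n2-2 (MIN): min(99, 22) = 22
n2 (MAX): max(-61, 22) = 22
r (MIN): min(14, 22) = 14
At r, MIN picks n1 (lowest: 14).
At n1, MAX picks n1-1 (highest: 14).
At n1-1, MIN picks n1-1-2 (lowest: 14).
At n1-1-2, MAX picks n1-1-2-1 (highest: 14).
Terminal value 14.

r -> n1 -> n1-1 -> n1-1-2 -> n1-1-2-1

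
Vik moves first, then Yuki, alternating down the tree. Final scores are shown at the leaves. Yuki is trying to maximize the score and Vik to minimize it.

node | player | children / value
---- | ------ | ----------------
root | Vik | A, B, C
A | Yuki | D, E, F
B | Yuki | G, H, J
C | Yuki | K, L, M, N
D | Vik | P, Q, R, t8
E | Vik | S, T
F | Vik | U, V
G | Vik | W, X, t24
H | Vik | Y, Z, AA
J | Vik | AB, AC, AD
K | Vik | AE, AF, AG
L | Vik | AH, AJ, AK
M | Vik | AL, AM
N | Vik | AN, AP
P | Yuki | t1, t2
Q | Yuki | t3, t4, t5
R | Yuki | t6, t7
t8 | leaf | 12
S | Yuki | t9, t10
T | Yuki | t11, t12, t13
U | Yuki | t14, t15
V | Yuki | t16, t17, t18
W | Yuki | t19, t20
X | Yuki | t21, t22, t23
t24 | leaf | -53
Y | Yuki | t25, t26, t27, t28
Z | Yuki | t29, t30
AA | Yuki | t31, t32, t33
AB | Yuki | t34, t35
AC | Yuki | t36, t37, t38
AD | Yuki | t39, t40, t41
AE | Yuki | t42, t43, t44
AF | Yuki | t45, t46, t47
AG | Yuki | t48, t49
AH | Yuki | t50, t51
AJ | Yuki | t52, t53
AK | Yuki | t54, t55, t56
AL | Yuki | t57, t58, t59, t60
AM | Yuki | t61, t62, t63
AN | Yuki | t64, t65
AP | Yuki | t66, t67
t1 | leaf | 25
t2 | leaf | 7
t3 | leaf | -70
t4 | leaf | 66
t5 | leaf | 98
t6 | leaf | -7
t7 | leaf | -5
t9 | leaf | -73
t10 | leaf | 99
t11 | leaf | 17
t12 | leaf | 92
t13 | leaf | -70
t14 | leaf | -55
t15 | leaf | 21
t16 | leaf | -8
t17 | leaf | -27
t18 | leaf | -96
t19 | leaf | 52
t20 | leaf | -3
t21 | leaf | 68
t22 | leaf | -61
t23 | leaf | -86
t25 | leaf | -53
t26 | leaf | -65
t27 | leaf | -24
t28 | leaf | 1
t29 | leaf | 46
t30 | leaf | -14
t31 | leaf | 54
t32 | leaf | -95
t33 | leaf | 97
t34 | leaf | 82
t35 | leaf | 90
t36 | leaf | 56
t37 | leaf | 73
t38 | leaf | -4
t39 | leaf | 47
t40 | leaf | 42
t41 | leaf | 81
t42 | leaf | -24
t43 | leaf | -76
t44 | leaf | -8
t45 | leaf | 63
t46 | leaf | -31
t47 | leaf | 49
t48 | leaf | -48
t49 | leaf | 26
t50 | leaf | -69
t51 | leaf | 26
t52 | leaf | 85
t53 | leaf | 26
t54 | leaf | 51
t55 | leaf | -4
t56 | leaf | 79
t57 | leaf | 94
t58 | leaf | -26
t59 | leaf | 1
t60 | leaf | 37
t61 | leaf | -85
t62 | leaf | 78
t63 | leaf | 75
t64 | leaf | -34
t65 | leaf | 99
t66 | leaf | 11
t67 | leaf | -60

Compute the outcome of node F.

U (Yuki): max(-55, 21) = 21
V (Yuki): max(-8, -27, -96) = -8
F (Vik): min(21, -8) = -8

-8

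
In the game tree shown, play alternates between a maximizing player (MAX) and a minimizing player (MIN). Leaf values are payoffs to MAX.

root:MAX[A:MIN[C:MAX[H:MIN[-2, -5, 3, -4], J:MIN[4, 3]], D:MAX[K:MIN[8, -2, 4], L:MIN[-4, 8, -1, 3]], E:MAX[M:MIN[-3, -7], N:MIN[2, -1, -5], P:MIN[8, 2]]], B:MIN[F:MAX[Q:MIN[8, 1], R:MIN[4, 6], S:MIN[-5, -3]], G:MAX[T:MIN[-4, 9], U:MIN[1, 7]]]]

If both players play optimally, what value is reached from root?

H (MIN): min(-2, -5, 3, -4) = -5
J (MIN): min(4, 3) = 3
C (MAX): max(-5, 3) = 3
K (MIN): min(8, -2, 4) = -2
L (MIN): min(-4, 8, -1, 3) = -4
D (MAX): max(-2, -4) = -2
M (MIN): min(-3, -7) = -7
N (MIN): min(2, -1, -5) = -5
P (MIN): min(8, 2) = 2
E (MAX): max(-7, -5, 2) = 2
A (MIN): min(3, -2, 2) = -2
Q (MIN): min(8, 1) = 1
R (MIN): min(4, 6) = 4
S (MIN): min(-5, -3) = -5
F (MAX): max(1, 4, -5) = 4
T (MIN): min(-4, 9) = -4
U (MIN): min(1, 7) = 1
G (MAX): max(-4, 1) = 1
B (MIN): min(4, 1) = 1
root (MAX): max(-2, 1) = 1

1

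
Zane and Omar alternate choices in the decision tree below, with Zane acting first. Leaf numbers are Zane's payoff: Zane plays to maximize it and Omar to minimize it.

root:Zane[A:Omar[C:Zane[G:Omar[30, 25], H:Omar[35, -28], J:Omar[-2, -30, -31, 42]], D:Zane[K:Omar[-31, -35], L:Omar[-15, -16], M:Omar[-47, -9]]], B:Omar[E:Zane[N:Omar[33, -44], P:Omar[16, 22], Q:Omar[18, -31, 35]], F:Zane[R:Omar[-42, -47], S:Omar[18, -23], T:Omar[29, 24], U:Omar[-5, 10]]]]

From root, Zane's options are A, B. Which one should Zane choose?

G (Omar): min(30, 25) = 25
H (Omar): min(35, -28) = -28
J (Omar): min(-2, -30, -31, 42) = -31
C (Zane): max(25, -28, -31) = 25
K (Omar): min(-31, -35) = -35
L (Omar): min(-15, -16) = -16
M (Omar): min(-47, -9) = -47
D (Zane): max(-35, -16, -47) = -16
A (Omar): min(25, -16) = -16
N (Omar): min(33, -44) = -44
P (Omar): min(16, 22) = 16
Q (Omar): min(18, -31, 35) = -31
E (Zane): max(-44, 16, -31) = 16
R (Omar): min(-42, -47) = -47
S (Omar): min(18, -23) = -23
T (Omar): min(29, 24) = 24
U (Omar): min(-5, 10) = -5
F (Zane): max(-47, -23, 24, -5) = 24
B (Omar): min(16, 24) = 16
root (Zane): max(-16, 16) = 16
Zane at root wants the highest of {A=-16, B=16}, so chooses B.

B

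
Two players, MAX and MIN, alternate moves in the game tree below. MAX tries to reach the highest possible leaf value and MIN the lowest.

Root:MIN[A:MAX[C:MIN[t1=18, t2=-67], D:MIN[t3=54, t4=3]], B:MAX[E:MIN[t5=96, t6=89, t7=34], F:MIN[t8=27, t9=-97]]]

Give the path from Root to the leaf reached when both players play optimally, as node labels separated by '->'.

Root -> A -> D -> t4

C (MIN): min(18, -67) = -67
D (MIN): min(54, 3) = 3
A (MAX): max(-67, 3) = 3
E (MIN): min(96, 89, 34) = 34
F (MIN): min(27, -97) = -97
B (MAX): max(34, -97) = 34
Root (MIN): min(3, 34) = 3
At Root, MIN picks A (lowest: 3).
At A, MAX picks D (highest: 3).
At D, MIN picks t4 (lowest: 3).
Terminal value 3.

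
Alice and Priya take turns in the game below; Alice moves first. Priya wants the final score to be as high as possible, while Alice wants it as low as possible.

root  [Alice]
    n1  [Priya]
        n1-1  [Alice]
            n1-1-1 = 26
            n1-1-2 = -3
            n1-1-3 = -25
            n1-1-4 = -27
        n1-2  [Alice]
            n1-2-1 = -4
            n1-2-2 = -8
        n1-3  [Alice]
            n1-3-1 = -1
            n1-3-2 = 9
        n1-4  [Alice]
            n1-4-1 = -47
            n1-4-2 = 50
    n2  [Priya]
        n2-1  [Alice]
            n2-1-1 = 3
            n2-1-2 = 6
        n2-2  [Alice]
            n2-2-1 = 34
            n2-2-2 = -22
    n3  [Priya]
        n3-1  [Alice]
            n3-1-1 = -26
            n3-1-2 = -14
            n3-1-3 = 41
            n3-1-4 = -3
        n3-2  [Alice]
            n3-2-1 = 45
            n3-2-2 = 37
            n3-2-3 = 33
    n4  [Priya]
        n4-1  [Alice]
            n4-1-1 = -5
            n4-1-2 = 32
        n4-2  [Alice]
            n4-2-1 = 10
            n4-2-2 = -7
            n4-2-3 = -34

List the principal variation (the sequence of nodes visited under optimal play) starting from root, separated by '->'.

root -> n4 -> n4-1 -> n4-1-1

n1-1 (Alice): min(26, -3, -25, -27) = -27
n1-2 (Alice): min(-4, -8) = -8
n1-3 (Alice): min(-1, 9) = -1
n1-4 (Alice): min(-47, 50) = -47
n1 (Priya): max(-27, -8, -1, -47) = -1
n2-1 (Alice): min(3, 6) = 3
n2-2 (Alice): min(34, -22) = -22
n2 (Priya): max(3, -22) = 3
n3-1 (Alice): min(-26, -14, 41, -3) = -26
n3-2 (Alice): min(45, 37, 33) = 33
n3 (Priya): max(-26, 33) = 33
n4-1 (Alice): min(-5, 32) = -5
n4-2 (Alice): min(10, -7, -34) = -34
n4 (Priya): max(-5, -34) = -5
root (Alice): min(-1, 3, 33, -5) = -5
At root, Alice picks n4 (lowest: -5).
At n4, Priya picks n4-1 (highest: -5).
At n4-1, Alice picks n4-1-1 (lowest: -5).
Terminal value -5.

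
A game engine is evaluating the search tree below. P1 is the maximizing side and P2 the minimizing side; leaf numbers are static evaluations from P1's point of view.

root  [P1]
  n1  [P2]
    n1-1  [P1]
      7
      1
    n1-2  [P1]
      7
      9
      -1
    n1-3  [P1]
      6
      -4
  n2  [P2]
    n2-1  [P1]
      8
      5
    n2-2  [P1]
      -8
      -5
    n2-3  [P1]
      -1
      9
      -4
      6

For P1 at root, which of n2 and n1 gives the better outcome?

n1

n2-1 (P1): max(8, 5) = 8
n2-2 (P1): max(-8, -5) = -5
n2-3 (P1): max(-1, 9, -4, 6) = 9
n2 (P2): min(8, -5, 9) = -5
n1-1 (P1): max(7, 1) = 7
n1-2 (P1): max(7, 9, -1) = 9
n1-3 (P1): max(6, -4) = 6
n1 (P2): min(7, 9, 6) = 6
P1 prefers the higher value; n2=-5, n1=6. n1 is better since 6 > -5.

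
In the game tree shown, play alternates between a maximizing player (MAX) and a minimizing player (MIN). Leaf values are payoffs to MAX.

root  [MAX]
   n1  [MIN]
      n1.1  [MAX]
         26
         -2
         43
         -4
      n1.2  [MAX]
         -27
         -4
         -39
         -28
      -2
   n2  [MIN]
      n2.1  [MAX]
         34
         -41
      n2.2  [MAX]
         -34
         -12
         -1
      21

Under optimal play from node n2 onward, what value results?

n2.1 (MAX): max(34, -41) = 34
n2.2 (MAX): max(-34, -12, -1) = -1
n2 (MIN): min(34, -1, 21) = -1

-1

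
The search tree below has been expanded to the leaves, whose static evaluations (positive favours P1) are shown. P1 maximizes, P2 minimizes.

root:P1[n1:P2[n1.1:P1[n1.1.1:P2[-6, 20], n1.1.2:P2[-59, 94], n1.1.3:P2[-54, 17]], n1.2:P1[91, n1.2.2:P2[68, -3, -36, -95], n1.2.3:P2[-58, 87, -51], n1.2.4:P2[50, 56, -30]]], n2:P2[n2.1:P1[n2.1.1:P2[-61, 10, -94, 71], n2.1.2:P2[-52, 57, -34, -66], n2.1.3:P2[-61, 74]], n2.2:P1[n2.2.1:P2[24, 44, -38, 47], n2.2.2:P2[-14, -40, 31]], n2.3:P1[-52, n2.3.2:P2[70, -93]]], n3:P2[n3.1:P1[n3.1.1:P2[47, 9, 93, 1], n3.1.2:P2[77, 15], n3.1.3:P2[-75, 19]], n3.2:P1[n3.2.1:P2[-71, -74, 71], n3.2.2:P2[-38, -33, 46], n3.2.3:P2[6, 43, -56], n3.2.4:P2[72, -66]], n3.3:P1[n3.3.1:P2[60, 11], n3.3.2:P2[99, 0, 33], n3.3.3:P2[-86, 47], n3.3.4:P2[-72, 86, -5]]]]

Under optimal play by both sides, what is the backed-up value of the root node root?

n1.1.1 (P2): min(-6, 20) = -6
n1.1.2 (P2): min(-59, 94) = -59
n1.1.3 (P2): min(-54, 17) = -54
n1.1 (P1): max(-6, -59, -54) = -6
n1.2.2 (P2): min(68, -3, -36, -95) = -95
n1.2.3 (P2): min(-58, 87, -51) = -58
n1.2.4 (P2): min(50, 56, -30) = -30
n1.2 (P1): max(91, -95, -58, -30) = 91
n1 (P2): min(-6, 91) = -6
n2.1.1 (P2): min(-61, 10, -94, 71) = -94
n2.1.2 (P2): min(-52, 57, -34, -66) = -66
n2.1.3 (P2): min(-61, 74) = -61
n2.1 (P1): max(-94, -66, -61) = -61
n2.2.1 (P2): min(24, 44, -38, 47) = -38
n2.2.2 (P2): min(-14, -40, 31) = -40
n2.2 (P1): max(-38, -40) = -38
n2.3.2 (P2): min(70, -93) = -93
n2.3 (P1): max(-52, -93) = -52
n2 (P2): min(-61, -38, -52) = -61
n3.1.1 (P2): min(47, 9, 93, 1) = 1
n3.1.2 (P2): min(77, 15) = 15
n3.1.3 (P2): min(-75, 19) = -75
n3.1 (P1): max(1, 15, -75) = 15
n3.2.1 (P2): min(-71, -74, 71) = -74
n3.2.2 (P2): min(-38, -33, 46) = -38
n3.2.3 (P2): min(6, 43, -56) = -56
n3.2.4 (P2): min(72, -66) = -66
n3.2 (P1): max(-74, -38, -56, -66) = -38
n3.3.1 (P2): min(60, 11) = 11
n3.3.2 (P2): min(99, 0, 33) = 0
n3.3.3 (P2): min(-86, 47) = -86
n3.3.4 (P2): min(-72, 86, -5) = -72
n3.3 (P1): max(11, 0, -86, -72) = 11
n3 (P2): min(15, -38, 11) = -38
root (P1): max(-6, -61, -38) = -6

-6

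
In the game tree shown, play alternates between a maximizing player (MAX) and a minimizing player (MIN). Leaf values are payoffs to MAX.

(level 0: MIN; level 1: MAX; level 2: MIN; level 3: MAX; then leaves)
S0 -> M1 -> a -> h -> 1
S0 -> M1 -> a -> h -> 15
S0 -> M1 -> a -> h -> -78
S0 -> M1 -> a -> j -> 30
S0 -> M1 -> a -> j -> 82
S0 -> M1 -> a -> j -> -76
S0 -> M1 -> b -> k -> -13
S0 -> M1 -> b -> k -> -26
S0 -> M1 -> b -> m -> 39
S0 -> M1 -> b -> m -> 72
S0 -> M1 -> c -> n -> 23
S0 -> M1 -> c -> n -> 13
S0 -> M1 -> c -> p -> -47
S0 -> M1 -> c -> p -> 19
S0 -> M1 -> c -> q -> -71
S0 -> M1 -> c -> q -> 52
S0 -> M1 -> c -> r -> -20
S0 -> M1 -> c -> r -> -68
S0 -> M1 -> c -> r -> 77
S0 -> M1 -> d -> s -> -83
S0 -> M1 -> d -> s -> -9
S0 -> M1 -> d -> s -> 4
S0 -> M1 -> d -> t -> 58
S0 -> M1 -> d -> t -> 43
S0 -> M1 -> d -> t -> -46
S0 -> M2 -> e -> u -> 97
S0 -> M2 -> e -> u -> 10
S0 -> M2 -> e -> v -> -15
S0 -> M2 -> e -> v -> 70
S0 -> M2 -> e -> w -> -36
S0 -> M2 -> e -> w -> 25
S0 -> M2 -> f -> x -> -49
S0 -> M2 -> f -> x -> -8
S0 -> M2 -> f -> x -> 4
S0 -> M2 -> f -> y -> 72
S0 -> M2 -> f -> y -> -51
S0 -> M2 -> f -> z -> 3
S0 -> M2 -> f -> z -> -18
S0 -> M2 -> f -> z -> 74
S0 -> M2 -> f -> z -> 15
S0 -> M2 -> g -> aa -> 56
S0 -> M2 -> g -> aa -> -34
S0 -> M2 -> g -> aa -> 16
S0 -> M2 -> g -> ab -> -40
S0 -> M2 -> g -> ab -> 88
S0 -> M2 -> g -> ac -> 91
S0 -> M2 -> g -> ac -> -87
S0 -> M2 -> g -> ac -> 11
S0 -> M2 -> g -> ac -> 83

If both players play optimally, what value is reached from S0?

h (MAX): max(1, 15, -78) = 15
j (MAX): max(30, 82, -76) = 82
a (MIN): min(15, 82) = 15
k (MAX): max(-13, -26) = -13
m (MAX): max(39, 72) = 72
b (MIN): min(-13, 72) = -13
n (MAX): max(23, 13) = 23
p (MAX): max(-47, 19) = 19
q (MAX): max(-71, 52) = 52
r (MAX): max(-20, -68, 77) = 77
c (MIN): min(23, 19, 52, 77) = 19
s (MAX): max(-83, -9, 4) = 4
t (MAX): max(58, 43, -46) = 58
d (MIN): min(4, 58) = 4
M1 (MAX): max(15, -13, 19, 4) = 19
u (MAX): max(97, 10) = 97
v (MAX): max(-15, 70) = 70
w (MAX): max(-36, 25) = 25
e (MIN): min(97, 70, 25) = 25
x (MAX): max(-49, -8, 4) = 4
y (MAX): max(72, -51) = 72
z (MAX): max(3, -18, 74, 15) = 74
f (MIN): min(4, 72, 74) = 4
aa (MAX): max(56, -34, 16) = 56
ab (MAX): max(-40, 88) = 88
ac (MAX): max(91, -87, 11, 83) = 91
g (MIN): min(56, 88, 91) = 56
M2 (MAX): max(25, 4, 56) = 56
S0 (MIN): min(19, 56) = 19

19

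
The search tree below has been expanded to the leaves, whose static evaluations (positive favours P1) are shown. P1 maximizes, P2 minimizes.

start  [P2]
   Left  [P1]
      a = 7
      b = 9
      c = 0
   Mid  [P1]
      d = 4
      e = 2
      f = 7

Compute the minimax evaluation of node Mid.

Mid (P1): max(4, 2, 7) = 7

7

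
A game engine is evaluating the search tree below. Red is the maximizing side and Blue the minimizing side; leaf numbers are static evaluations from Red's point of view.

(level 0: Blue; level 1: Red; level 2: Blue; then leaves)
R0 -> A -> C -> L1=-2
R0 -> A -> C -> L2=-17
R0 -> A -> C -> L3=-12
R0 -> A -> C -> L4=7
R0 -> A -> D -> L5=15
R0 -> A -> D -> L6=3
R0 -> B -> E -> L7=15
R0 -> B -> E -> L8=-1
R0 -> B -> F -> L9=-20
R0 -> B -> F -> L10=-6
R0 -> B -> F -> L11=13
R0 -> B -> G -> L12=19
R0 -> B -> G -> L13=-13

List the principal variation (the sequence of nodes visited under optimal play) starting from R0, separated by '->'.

C (Blue): min(-2, -17, -12, 7) = -17
D (Blue): min(15, 3) = 3
A (Red): max(-17, 3) = 3
E (Blue): min(15, -1) = -1
F (Blue): min(-20, -6, 13) = -20
G (Blue): min(19, -13) = -13
B (Red): max(-1, -20, -13) = -1
R0 (Blue): min(3, -1) = -1
At R0, Blue picks B (lowest: -1).
At B, Red picks E (highest: -1).
At E, Blue picks L8 (lowest: -1).
Terminal value -1.

R0 -> B -> E -> L8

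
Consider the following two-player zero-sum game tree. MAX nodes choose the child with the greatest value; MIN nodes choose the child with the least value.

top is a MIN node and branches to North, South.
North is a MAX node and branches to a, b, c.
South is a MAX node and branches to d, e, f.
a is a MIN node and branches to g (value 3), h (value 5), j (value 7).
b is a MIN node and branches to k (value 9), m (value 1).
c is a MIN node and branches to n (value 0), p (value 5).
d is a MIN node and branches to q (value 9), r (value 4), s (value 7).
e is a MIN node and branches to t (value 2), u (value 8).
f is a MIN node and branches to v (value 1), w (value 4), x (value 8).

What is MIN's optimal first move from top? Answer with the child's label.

North

a (MIN): min(3, 5, 7) = 3
b (MIN): min(9, 1) = 1
c (MIN): min(0, 5) = 0
North (MAX): max(3, 1, 0) = 3
d (MIN): min(9, 4, 7) = 4
e (MIN): min(2, 8) = 2
f (MIN): min(1, 4, 8) = 1
South (MAX): max(4, 2, 1) = 4
top (MIN): min(3, 4) = 3
MIN at top wants the lowest of {North=3, South=4}, so chooses North.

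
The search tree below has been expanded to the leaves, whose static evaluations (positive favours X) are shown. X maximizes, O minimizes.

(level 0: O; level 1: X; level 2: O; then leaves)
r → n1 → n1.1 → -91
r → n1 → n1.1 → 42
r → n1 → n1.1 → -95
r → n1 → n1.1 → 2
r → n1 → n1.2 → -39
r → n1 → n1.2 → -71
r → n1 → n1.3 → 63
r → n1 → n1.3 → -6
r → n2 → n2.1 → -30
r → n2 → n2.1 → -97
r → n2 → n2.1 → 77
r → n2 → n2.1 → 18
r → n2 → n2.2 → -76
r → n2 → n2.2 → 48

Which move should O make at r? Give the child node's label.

n1.1 (O): min(-91, 42, -95, 2) = -95
n1.2 (O): min(-39, -71) = -71
n1.3 (O): min(63, -6) = -6
n1 (X): max(-95, -71, -6) = -6
n2.1 (O): min(-30, -97, 77, 18) = -97
n2.2 (O): min(-76, 48) = -76
n2 (X): max(-97, -76) = -76
r (O): min(-6, -76) = -76
O at r wants the lowest of {n1=-6, n2=-76}, so chooses n2.

n2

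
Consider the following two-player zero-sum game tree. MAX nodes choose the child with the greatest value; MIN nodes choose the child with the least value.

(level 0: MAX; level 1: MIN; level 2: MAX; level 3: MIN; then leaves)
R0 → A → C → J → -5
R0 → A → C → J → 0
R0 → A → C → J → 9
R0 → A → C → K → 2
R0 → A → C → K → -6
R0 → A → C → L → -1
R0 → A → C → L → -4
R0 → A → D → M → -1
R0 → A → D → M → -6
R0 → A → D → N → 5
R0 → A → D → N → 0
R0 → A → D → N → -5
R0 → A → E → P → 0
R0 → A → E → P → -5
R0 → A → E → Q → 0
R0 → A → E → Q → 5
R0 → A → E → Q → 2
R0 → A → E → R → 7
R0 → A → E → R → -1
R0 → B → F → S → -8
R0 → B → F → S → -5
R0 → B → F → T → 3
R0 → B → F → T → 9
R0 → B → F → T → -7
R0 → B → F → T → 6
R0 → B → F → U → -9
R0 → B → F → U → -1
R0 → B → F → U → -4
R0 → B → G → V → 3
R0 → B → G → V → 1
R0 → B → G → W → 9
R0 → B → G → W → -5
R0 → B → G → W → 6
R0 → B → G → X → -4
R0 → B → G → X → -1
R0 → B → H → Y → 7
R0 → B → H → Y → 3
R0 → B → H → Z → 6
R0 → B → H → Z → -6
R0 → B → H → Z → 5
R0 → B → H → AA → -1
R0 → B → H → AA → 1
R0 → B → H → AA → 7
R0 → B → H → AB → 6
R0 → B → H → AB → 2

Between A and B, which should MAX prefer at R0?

A

J (MIN): min(-5, 0, 9) = -5
K (MIN): min(2, -6) = -6
L (MIN): min(-1, -4) = -4
C (MAX): max(-5, -6, -4) = -4
M (MIN): min(-1, -6) = -6
N (MIN): min(5, 0, -5) = -5
D (MAX): max(-6, -5) = -5
P (MIN): min(0, -5) = -5
Q (MIN): min(0, 5, 2) = 0
R (MIN): min(7, -1) = -1
E (MAX): max(-5, 0, -1) = 0
A (MIN): min(-4, -5, 0) = -5
S (MIN): min(-8, -5) = -8
T (MIN): min(3, 9, -7, 6) = -7
U (MIN): min(-9, -1, -4) = -9
F (MAX): max(-8, -7, -9) = -7
V (MIN): min(3, 1) = 1
W (MIN): min(9, -5, 6) = -5
X (MIN): min(-4, -1) = -4
G (MAX): max(1, -5, -4) = 1
Y (MIN): min(7, 3) = 3
Z (MIN): min(6, -6, 5) = -6
AA (MIN): min(-1, 1, 7) = -1
AB (MIN): min(6, 2) = 2
H (MAX): max(3, -6, -1, 2) = 3
B (MIN): min(-7, 1, 3) = -7
MAX prefers the higher value; A=-5, B=-7. A is better since -5 > -7.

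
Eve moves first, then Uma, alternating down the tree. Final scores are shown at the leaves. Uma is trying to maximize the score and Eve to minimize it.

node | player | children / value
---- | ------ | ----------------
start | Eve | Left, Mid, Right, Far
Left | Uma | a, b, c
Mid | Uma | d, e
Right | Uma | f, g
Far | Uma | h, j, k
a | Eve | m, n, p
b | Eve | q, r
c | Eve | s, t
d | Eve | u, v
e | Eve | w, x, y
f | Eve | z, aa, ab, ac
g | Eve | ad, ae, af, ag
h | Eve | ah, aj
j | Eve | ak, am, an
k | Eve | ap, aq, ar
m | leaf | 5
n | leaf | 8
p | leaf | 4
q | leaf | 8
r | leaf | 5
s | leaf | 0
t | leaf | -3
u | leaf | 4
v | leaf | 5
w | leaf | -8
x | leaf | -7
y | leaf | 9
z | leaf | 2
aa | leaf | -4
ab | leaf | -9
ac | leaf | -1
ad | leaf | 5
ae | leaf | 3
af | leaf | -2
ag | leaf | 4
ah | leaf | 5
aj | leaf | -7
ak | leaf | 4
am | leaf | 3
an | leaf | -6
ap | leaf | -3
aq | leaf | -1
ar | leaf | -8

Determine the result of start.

a (Eve): min(5, 8, 4) = 4
b (Eve): min(8, 5) = 5
c (Eve): min(0, -3) = -3
Left (Uma): max(4, 5, -3) = 5
d (Eve): min(4, 5) = 4
e (Eve): min(-8, -7, 9) = -8
Mid (Uma): max(4, -8) = 4
f (Eve): min(2, -4, -9, -1) = -9
g (Eve): min(5, 3, -2, 4) = -2
Right (Uma): max(-9, -2) = -2
h (Eve): min(5, -7) = -7
j (Eve): min(4, 3, -6) = -6
k (Eve): min(-3, -1, -8) = -8
Far (Uma): max(-7, -6, -8) = -6
start (Eve): min(5, 4, -2, -6) = -6

-6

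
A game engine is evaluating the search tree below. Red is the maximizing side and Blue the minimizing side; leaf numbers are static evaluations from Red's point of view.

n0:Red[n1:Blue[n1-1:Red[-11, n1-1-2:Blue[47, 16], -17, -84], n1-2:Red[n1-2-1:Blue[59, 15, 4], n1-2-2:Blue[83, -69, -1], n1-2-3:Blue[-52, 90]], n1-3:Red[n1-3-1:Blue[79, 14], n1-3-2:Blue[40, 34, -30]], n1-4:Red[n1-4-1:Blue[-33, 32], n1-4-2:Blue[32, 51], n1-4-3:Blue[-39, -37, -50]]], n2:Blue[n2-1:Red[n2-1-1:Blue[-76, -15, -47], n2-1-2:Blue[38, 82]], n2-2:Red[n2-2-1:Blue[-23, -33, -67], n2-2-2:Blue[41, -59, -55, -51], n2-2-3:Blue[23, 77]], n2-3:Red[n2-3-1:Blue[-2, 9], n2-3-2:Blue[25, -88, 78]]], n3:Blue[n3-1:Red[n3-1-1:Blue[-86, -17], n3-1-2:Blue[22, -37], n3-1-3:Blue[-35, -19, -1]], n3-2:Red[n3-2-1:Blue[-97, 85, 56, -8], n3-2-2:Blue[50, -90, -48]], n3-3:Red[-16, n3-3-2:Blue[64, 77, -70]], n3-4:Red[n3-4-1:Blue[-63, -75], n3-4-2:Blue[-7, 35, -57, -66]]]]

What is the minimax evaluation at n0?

4

n1-1-2 (Blue): min(47, 16) = 16
n1-1 (Red): max(-11, 16, -17, -84) = 16
n1-2-1 (Blue): min(59, 15, 4) = 4
n1-2-2 (Blue): min(83, -69, -1) = -69
n1-2-3 (Blue): min(-52, 90) = -52
n1-2 (Red): max(4, -69, -52) = 4
n1-3-1 (Blue): min(79, 14) = 14
n1-3-2 (Blue): min(40, 34, -30) = -30
n1-3 (Red): max(14, -30) = 14
n1-4-1 (Blue): min(-33, 32) = -33
n1-4-2 (Blue): min(32, 51) = 32
n1-4-3 (Blue): min(-39, -37, -50) = -50
n1-4 (Red): max(-33, 32, -50) = 32
n1 (Blue): min(16, 4, 14, 32) = 4
n2-1-1 (Blue): min(-76, -15, -47) = -76
n2-1-2 (Blue): min(38, 82) = 38
n2-1 (Red): max(-76, 38) = 38
n2-2-1 (Blue): min(-23, -33, -67) = -67
n2-2-2 (Blue): min(41, -59, -55, -51) = -59
n2-2-3 (Blue): min(23, 77) = 23
n2-2 (Red): max(-67, -59, 23) = 23
n2-3-1 (Blue): min(-2, 9) = -2
n2-3-2 (Blue): min(25, -88, 78) = -88
n2-3 (Red): max(-2, -88) = -2
n2 (Blue): min(38, 23, -2) = -2
n3-1-1 (Blue): min(-86, -17) = -86
n3-1-2 (Blue): min(22, -37) = -37
n3-1-3 (Blue): min(-35, -19, -1) = -35
n3-1 (Red): max(-86, -37, -35) = -35
n3-2-1 (Blue): min(-97, 85, 56, -8) = -97
n3-2-2 (Blue): min(50, -90, -48) = -90
n3-2 (Red): max(-97, -90) = -90
n3-3-2 (Blue): min(64, 77, -70) = -70
n3-3 (Red): max(-16, -70) = -16
n3-4-1 (Blue): min(-63, -75) = -75
n3-4-2 (Blue): min(-7, 35, -57, -66) = -66
n3-4 (Red): max(-75, -66) = -66
n3 (Blue): min(-35, -90, -16, -66) = -90
n0 (Red): max(4, -2, -90) = 4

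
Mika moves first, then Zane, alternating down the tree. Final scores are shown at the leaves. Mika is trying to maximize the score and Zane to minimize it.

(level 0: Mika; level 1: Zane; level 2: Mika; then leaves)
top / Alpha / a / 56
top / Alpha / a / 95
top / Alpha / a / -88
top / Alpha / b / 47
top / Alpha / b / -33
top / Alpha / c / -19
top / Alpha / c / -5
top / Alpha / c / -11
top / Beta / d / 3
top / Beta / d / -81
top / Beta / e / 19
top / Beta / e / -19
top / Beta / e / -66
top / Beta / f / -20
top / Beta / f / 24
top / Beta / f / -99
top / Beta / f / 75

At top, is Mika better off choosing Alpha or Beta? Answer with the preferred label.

a (Mika): max(56, 95, -88) = 95
b (Mika): max(47, -33) = 47
c (Mika): max(-19, -5, -11) = -5
Alpha (Zane): min(95, 47, -5) = -5
d (Mika): max(3, -81) = 3
e (Mika): max(19, -19, -66) = 19
f (Mika): max(-20, 24, -99, 75) = 75
Beta (Zane): min(3, 19, 75) = 3
Mika prefers the higher value; Alpha=-5, Beta=3. Beta is better since 3 > -5.

Beta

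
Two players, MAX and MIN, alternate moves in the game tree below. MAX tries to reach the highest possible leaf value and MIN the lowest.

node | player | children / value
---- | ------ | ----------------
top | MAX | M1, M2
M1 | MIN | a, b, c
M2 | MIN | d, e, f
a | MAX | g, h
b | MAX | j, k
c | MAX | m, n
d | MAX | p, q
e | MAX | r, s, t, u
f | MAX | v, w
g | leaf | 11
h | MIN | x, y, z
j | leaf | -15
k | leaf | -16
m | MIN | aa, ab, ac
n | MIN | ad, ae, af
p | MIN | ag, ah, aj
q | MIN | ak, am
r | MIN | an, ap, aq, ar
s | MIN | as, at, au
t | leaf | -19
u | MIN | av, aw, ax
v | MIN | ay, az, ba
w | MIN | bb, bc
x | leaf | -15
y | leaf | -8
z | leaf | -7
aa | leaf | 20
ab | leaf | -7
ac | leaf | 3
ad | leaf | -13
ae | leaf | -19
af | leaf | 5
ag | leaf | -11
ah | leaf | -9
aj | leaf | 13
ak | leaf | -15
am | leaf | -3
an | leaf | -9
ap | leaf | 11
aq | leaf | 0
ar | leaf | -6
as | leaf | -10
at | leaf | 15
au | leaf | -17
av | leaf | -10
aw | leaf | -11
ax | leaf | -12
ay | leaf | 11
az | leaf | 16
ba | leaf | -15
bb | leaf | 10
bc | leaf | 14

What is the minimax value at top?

-11

h (MIN): min(-15, -8, -7) = -15
a (MAX): max(11, -15) = 11
b (MAX): max(-15, -16) = -15
m (MIN): min(20, -7, 3) = -7
n (MIN): min(-13, -19, 5) = -19
c (MAX): max(-7, -19) = -7
M1 (MIN): min(11, -15, -7) = -15
p (MIN): min(-11, -9, 13) = -11
q (MIN): min(-15, -3) = -15
d (MAX): max(-11, -15) = -11
r (MIN): min(-9, 11, 0, -6) = -9
s (MIN): min(-10, 15, -17) = -17
u (MIN): min(-10, -11, -12) = -12
e (MAX): max(-9, -17, -19, -12) = -9
v (MIN): min(11, 16, -15) = -15
w (MIN): min(10, 14) = 10
f (MAX): max(-15, 10) = 10
M2 (MIN): min(-11, -9, 10) = -11
top (MAX): max(-15, -11) = -11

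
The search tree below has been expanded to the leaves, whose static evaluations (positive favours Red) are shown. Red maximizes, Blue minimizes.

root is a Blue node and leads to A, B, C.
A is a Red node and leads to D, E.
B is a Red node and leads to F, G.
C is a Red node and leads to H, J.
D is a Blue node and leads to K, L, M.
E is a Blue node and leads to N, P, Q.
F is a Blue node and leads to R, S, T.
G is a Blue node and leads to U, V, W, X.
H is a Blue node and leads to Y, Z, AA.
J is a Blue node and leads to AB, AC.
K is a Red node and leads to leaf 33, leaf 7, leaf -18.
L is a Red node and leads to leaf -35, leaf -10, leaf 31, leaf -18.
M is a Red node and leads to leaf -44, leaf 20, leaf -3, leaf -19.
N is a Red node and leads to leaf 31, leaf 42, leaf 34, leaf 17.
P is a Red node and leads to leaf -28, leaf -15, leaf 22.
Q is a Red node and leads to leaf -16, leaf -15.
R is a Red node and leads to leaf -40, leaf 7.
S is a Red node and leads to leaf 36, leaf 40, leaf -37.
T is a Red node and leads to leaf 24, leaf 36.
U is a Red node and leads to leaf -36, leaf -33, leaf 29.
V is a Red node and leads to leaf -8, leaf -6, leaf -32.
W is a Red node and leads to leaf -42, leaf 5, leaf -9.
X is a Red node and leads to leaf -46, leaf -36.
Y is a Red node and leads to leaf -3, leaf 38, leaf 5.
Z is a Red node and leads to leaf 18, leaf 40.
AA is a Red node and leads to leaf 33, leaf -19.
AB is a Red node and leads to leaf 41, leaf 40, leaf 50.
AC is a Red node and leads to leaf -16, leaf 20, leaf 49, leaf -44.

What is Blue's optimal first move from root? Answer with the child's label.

K (Red): max(33, 7, -18) = 33
L (Red): max(-35, -10, 31, -18) = 31
M (Red): max(-44, 20, -3, -19) = 20
D (Blue): min(33, 31, 20) = 20
N (Red): max(31, 42, 34, 17) = 42
P (Red): max(-28, -15, 22) = 22
Q (Red): max(-16, -15) = -15
E (Blue): min(42, 22, -15) = -15
A (Red): max(20, -15) = 20
R (Red): max(-40, 7) = 7
S (Red): max(36, 40, -37) = 40
T (Red): max(24, 36) = 36
F (Blue): min(7, 40, 36) = 7
U (Red): max(-36, -33, 29) = 29
V (Red): max(-8, -6, -32) = -6
W (Red): max(-42, 5, -9) = 5
X (Red): max(-46, -36) = -36
G (Blue): min(29, -6, 5, -36) = -36
B (Red): max(7, -36) = 7
Y (Red): max(-3, 38, 5) = 38
Z (Red): max(18, 40) = 40
AA (Red): max(33, -19) = 33
H (Blue): min(38, 40, 33) = 33
AB (Red): max(41, 40, 50) = 50
AC (Red): max(-16, 20, 49, -44) = 49
J (Blue): min(50, 49) = 49
C (Red): max(33, 49) = 49
root (Blue): min(20, 7, 49) = 7
Blue at root wants the lowest of {A=20, B=7, C=49}, so chooses B.

B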